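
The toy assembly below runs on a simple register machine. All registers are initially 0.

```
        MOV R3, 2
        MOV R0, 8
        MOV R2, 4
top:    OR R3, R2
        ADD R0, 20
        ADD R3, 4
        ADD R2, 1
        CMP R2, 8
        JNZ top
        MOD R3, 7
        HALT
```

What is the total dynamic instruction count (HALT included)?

MOV R3, 2 → R3=2
MOV R0, 8 → R0=8
MOV R2, 4 → R2=4
OR R3, R2 → R3=2|4=6
ADD R0, 20 → R0=8+20=28
ADD R3, 4 → R3=6+4=10
ADD R2, 1 → R2=4+1=5
CMP R2, 8  (cmp 5,8)
JNZ top: taken
OR R3, R2 → R3=10|5=15
ADD R0, 20 → R0=28+20=48
ADD R3, 4 → R3=15+4=19
ADD R2, 1 → R2=5+1=6
CMP R2, 8  (cmp 6,8)
JNZ top: taken
OR R3, R2 → R3=19|6=23
ADD R0, 20 → R0=48+20=68
ADD R3, 4 → R3=23+4=27
ADD R2, 1 → R2=6+1=7
CMP R2, 8  (cmp 7,8)
JNZ top: taken
OR R3, R2 → R3=27|7=31
ADD R0, 20 → R0=68+20=88
ADD R3, 4 → R3=31+4=35
ADD R2, 1 → R2=7+1=8
CMP R2, 8  (cmp 8,8)
JNZ top: not taken
MOD R3, 7 → R3=35%7=0
halt.
Total executed instructions: 29.

29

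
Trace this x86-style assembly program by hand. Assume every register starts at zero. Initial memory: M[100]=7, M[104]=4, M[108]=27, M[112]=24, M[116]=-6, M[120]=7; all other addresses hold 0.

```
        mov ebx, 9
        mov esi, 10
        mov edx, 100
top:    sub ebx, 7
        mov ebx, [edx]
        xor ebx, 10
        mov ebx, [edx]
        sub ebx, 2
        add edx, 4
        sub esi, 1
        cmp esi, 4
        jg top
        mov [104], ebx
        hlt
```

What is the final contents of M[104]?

5

mov ebx, 9 → ebx=9
mov esi, 10 → esi=10
mov edx, 100 → edx=100
sub ebx, 7 → ebx=9-7=2
mov ebx, [edx] → ebx=M[100]=7
xor ebx, 10 → ebx=7^10=13
mov ebx, [edx] → ebx=M[100]=7
sub ebx, 2 → ebx=7-2=5
add edx, 4 → edx=100+4=104
sub esi, 1 → esi=10-1=9
cmp esi, 4  (cmp 9,4)
jg top: taken
sub ebx, 7 → ebx=5-7=-2
mov ebx, [edx] → ebx=M[104]=4
xor ebx, 10 → ebx=4^10=14
mov ebx, [edx] → ebx=M[104]=4
sub ebx, 2 → ebx=4-2=2
add edx, 4 → edx=104+4=108
sub esi, 1 → esi=9-1=8
cmp esi, 4  (cmp 8,4)
jg top: taken
sub ebx, 7 → ebx=2-7=-5
mov ebx, [edx] → ebx=M[108]=27
xor ebx, 10 → ebx=27^10=17
mov ebx, [edx] → ebx=M[108]=27
sub ebx, 2 → ebx=27-2=25
add edx, 4 → edx=108+4=112
sub esi, 1 → esi=8-1=7
cmp esi, 4  (cmp 7,4)
jg top: taken
sub ebx, 7 → ebx=25-7=18
mov ebx, [edx] → ebx=M[112]=24
xor ebx, 10 → ebx=24^10=18
mov ebx, [edx] → ebx=M[112]=24
sub ebx, 2 → ebx=24-2=22
add edx, 4 → edx=112+4=116
sub esi, 1 → esi=7-1=6
cmp esi, 4  (cmp 6,4)
jg top: taken
sub ebx, 7 → ebx=22-7=15
mov ebx, [edx] → ebx=M[116]=-6
xor ebx, 10 → ebx=(-6)^10=-16
mov ebx, [edx] → ebx=M[116]=-6
sub ebx, 2 → ebx=(-6)-2=-8
add edx, 4 → edx=116+4=120
sub esi, 1 → esi=6-1=5
cmp esi, 4  (cmp 5,4)
jg top: taken
sub ebx, 7 → ebx=(-8)-7=-15
mov ebx, [edx] → ebx=M[120]=7
xor ebx, 10 → ebx=7^10=13
mov ebx, [edx] → ebx=M[120]=7
sub ebx, 2 → ebx=7-2=5
add edx, 4 → edx=120+4=124
sub esi, 1 → esi=5-1=4
cmp esi, 4  (cmp 4,4)
jg top: not taken
mov [104], ebx → M[104]=5
halt.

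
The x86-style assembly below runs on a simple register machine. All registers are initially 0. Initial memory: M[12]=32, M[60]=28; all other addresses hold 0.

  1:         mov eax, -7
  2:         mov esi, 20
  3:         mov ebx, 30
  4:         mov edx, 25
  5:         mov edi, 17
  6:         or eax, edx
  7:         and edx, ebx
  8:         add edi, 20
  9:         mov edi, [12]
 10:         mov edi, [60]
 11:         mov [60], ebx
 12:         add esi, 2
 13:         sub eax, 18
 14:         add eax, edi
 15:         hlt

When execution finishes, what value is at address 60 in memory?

30

mov eax, -7 → eax=-7
mov esi, 20 → esi=20
mov ebx, 30 → ebx=30
mov edx, 25 → edx=25
mov edi, 17 → edi=17
or eax, edx → eax=(-7)|25=-7
and edx, ebx → edx=25&30=24
add edi, 20 → edi=17+20=37
mov edi, [12] → edi=M[12]=32
mov edi, [60] → edi=M[60]=28
mov [60], ebx → M[60]=30
add esi, 2 → esi=20+2=22
sub eax, 18 → eax=(-7)-18=-25
add eax, edi → eax=(-25)+28=3
halt.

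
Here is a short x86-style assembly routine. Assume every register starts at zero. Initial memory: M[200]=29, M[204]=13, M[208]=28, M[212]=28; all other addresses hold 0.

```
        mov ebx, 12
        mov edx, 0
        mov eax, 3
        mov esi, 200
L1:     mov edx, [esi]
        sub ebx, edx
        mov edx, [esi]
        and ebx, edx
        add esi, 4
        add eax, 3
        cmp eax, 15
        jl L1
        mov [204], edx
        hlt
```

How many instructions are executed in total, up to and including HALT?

ebx=12
edx=0
eax=3
esi=200
edx=M[200]=29
ebx=12-29=-17
edx=M[200]=29
ebx=(-17)&29=13
esi=200+4=204
eax=3+3=6
cmp eax, 15  (cmp 6,15)
jl L1: taken
edx=M[204]=13
ebx=13-13=0
edx=M[204]=13
ebx=0&13=0
esi=204+4=208
eax=6+3=9
cmp eax, 15  (cmp 9,15)
jl L1: taken
edx=M[208]=28
ebx=0-28=-28
edx=M[208]=28
ebx=(-28)&28=4
esi=208+4=212
eax=9+3=12
cmp eax, 15  (cmp 12,15)
jl L1: taken
edx=M[212]=28
ebx=4-28=-24
edx=M[212]=28
ebx=(-24)&28=8
esi=212+4=216
eax=12+3=15
cmp eax, 15  (cmp 15,15)
jl L1: not taken
mov [204], edx → M[204]=28
halt.
Total executed instructions: 38.

38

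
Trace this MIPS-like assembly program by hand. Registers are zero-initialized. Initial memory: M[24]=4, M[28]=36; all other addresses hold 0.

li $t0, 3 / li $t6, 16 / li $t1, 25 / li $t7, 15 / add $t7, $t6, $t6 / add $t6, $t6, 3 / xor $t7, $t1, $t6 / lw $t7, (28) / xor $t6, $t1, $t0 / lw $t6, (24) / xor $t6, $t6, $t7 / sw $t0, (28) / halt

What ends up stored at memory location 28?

3

$t0=3
$t6=16
$t1=25
$t7=15
$t7=16+16=32
$t6=16+3=19
$t7=25^19=10
$t7=M[28]=36
$t6=25^3=26
$t6=M[24]=4
$t6=4^36=32
sw $t0, (28) → M[28]=3
halt.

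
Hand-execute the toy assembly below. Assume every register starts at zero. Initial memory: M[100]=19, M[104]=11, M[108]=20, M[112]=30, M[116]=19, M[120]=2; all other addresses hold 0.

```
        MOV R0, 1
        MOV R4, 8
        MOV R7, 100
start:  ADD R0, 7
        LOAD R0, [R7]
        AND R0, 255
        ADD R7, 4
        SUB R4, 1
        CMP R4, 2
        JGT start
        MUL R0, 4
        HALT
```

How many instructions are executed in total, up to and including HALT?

R0=1
R4=8
R7=100
R0=1+7=8
R0=M[100]=19
R0=19&255=19
R7=100+4=104
R4=8-1=7
CMP R4, 2  (cmp 7,2)
JGT start: taken
R0=19+7=26
R0=M[104]=11
R0=11&255=11
R7=104+4=108
R4=7-1=6
CMP R4, 2  (cmp 6,2)
JGT start: taken
R0=11+7=18
R0=M[108]=20
R0=20&255=20
R7=108+4=112
R4=6-1=5
CMP R4, 2  (cmp 5,2)
JGT start: taken
R0=20+7=27
R0=M[112]=30
R0=30&255=30
R7=112+4=116
R4=5-1=4
CMP R4, 2  (cmp 4,2)
JGT start: taken
R0=30+7=37
R0=M[116]=19
R0=19&255=19
R7=116+4=120
R4=4-1=3
CMP R4, 2  (cmp 3,2)
JGT start: taken
R0=19+7=26
R0=M[120]=2
R0=2&255=2
R7=120+4=124
R4=3-1=2
CMP R4, 2  (cmp 2,2)
JGT start: not taken
R0=2*4=8
halt.
Total executed instructions: 47.

47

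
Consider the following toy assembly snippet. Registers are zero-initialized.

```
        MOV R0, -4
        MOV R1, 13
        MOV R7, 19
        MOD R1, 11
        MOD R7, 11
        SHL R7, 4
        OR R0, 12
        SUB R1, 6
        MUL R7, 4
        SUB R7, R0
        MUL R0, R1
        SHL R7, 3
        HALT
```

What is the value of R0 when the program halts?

16

MOV R0, -4 → R0=-4
MOV R1, 13 → R1=13
MOV R7, 19 → R7=19
MOD R1, 11 → R1=13%11=2
MOD R7, 11 → R7=19%11=8
SHL R7, 4 → R7=8<<4=128
OR R0, 12 → R0=(-4)|12=-4
SUB R1, 6 → R1=2-6=-4
MUL R7, 4 → R7=128*4=512
SUB R7, R0 → R7=512-(-4)=516
MUL R0, R1 → R0=(-4)*(-4)=16
SHL R7, 3 → R7=516<<3=4128
halt.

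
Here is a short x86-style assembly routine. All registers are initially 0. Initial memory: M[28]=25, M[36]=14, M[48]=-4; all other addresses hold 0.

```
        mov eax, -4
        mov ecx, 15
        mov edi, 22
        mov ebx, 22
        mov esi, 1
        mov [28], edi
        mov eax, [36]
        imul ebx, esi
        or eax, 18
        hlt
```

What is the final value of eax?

30

eax=-4
ecx=15
edi=22
ebx=22
esi=1
mov [28], edi → M[28]=22
eax=M[36]=14
ebx=22*1=22
eax=14|18=30
halt.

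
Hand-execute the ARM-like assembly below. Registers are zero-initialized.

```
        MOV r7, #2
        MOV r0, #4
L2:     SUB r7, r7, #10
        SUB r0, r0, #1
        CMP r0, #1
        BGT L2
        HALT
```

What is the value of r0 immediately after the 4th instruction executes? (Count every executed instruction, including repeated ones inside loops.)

3

r7=2
r0=4
r7=2-10=-8
r0=4-1=3
After step 4: r0 = 3.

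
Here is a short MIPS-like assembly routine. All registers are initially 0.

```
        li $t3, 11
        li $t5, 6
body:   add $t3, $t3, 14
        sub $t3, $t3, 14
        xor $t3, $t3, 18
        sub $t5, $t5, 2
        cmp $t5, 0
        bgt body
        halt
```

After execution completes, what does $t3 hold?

25

$t3=11
$t5=6
$t3=11+14=25
$t3=25-14=11
$t3=11^18=25
$t5=6-2=4
cmp $t5, 0  (cmp 4,0)
bgt body: taken
$t3=25+14=39
$t3=39-14=25
$t3=25^18=11
$t5=4-2=2
cmp $t5, 0  (cmp 2,0)
bgt body: taken
$t3=11+14=25
$t3=25-14=11
$t3=11^18=25
$t5=2-2=0
cmp $t5, 0  (cmp 0,0)
bgt body: not taken
halt.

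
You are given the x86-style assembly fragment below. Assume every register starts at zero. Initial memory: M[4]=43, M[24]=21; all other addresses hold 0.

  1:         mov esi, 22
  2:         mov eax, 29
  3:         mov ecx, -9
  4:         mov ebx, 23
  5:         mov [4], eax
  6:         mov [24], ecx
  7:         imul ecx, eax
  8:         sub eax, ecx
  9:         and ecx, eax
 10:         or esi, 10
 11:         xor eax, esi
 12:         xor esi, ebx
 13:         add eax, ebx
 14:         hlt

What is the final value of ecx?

34

mov esi, 22 → esi=22
mov eax, 29 → eax=29
mov ecx, -9 → ecx=-9
mov ebx, 23 → ebx=23
mov [4], eax → M[4]=29
mov [24], ecx → M[24]=-9
imul ecx, eax → ecx=(-9)*29=-261
sub eax, ecx → eax=29-(-261)=290
and ecx, eax → ecx=(-261)&290=34
or esi, 10 → esi=22|10=30
xor eax, esi → eax=290^30=316
xor esi, ebx → esi=30^23=9
add eax, ebx → eax=316+23=339
halt.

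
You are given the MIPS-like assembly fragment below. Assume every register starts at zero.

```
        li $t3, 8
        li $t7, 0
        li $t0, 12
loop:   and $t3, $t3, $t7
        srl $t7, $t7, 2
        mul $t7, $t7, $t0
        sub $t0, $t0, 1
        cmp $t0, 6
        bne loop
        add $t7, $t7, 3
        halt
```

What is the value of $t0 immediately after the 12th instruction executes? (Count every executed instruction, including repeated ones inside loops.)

11

li $t3, 8 → $t3=8
li $t7, 0 → $t7=0
li $t0, 12 → $t0=12
and $t3, $t3, $t7 → $t3=8&0=0
srl $t7, $t7, 2 → $t7=0>>2=0
mul $t7, $t7, $t0 → $t7=0*12=0
sub $t0, $t0, 1 → $t0=12-1=11
cmp $t0, 6  (cmp 11,6)
bne loop: taken
and $t3, $t3, $t7 → $t3=0&0=0
srl $t7, $t7, 2 → $t7=0>>2=0
mul $t7, $t7, $t0 → $t7=0*11=0
After step 12: $t0 = 11.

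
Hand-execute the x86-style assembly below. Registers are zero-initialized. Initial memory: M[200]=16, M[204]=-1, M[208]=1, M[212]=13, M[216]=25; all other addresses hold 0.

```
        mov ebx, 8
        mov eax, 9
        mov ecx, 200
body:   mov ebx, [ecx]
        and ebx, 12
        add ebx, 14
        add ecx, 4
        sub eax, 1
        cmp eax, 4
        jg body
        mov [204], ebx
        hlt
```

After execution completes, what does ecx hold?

after mov ebx, 8: ebx=8
after mov eax, 9: eax=9
after mov ecx, 200: ecx=200
after mov ebx, [ecx]: ebx=M[200]=16
after and ebx, 12: ebx=16&12=0
after add ebx, 14: ebx=0+14=14
after add ecx, 4: ecx=200+4=204
after sub eax, 1: eax=9-1=8
cmp eax, 4  (cmp 8,4)
jg body: taken
after mov ebx, [ecx]: ebx=M[204]=-1
after and ebx, 12: ebx=(-1)&12=12
after add ebx, 14: ebx=12+14=26
after add ecx, 4: ecx=204+4=208
after sub eax, 1: eax=8-1=7
cmp eax, 4  (cmp 7,4)
jg body: taken
after mov ebx, [ecx]: ebx=M[208]=1
after and ebx, 12: ebx=1&12=0
after add ebx, 14: ebx=0+14=14
after add ecx, 4: ecx=208+4=212
after sub eax, 1: eax=7-1=6
cmp eax, 4  (cmp 6,4)
jg body: taken
after mov ebx, [ecx]: ebx=M[212]=13
after and ebx, 12: ebx=13&12=12
after add ebx, 14: ebx=12+14=26
after add ecx, 4: ecx=212+4=216
after sub eax, 1: eax=6-1=5
cmp eax, 4  (cmp 5,4)
jg body: taken
after mov ebx, [ecx]: ebx=M[216]=25
after and ebx, 12: ebx=25&12=8
after add ebx, 14: ebx=8+14=22
after add ecx, 4: ecx=216+4=220
after sub eax, 1: eax=5-1=4
cmp eax, 4  (cmp 4,4)
jg body: not taken
mov [204], ebx → M[204]=22
halt.

220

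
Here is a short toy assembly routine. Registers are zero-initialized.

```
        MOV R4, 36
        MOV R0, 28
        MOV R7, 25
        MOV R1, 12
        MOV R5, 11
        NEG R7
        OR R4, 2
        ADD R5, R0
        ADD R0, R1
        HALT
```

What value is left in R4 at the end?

38

R4=36
R0=28
R7=25
R1=12
R5=11
R7=-(25)=-25
R4=36|2=38
R5=11+28=39
R0=28+12=40
halt.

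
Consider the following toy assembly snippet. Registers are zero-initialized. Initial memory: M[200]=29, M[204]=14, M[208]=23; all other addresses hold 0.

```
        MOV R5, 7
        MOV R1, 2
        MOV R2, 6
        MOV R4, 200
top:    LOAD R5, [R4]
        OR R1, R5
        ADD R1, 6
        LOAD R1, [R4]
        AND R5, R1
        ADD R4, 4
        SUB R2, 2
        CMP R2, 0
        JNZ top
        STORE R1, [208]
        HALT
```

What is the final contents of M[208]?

23

MOV R5, 7 → R5=7
MOV R1, 2 → R1=2
MOV R2, 6 → R2=6
MOV R4, 200 → R4=200
LOAD R5, [R4] → R5=M[200]=29
OR R1, R5 → R1=2|29=31
ADD R1, 6 → R1=31+6=37
LOAD R1, [R4] → R1=M[200]=29
AND R5, R1 → R5=29&29=29
ADD R4, 4 → R4=200+4=204
SUB R2, 2 → R2=6-2=4
CMP R2, 0  (cmp 4,0)
JNZ top: taken
LOAD R5, [R4] → R5=M[204]=14
OR R1, R5 → R1=29|14=31
ADD R1, 6 → R1=31+6=37
LOAD R1, [R4] → R1=M[204]=14
AND R5, R1 → R5=14&14=14
ADD R4, 4 → R4=204+4=208
SUB R2, 2 → R2=4-2=2
CMP R2, 0  (cmp 2,0)
JNZ top: taken
LOAD R5, [R4] → R5=M[208]=23
OR R1, R5 → R1=14|23=31
ADD R1, 6 → R1=31+6=37
LOAD R1, [R4] → R1=M[208]=23
AND R5, R1 → R5=23&23=23
ADD R4, 4 → R4=208+4=212
SUB R2, 2 → R2=2-2=0
CMP R2, 0  (cmp 0,0)
JNZ top: not taken
STORE R1, [208] → M[208]=23
halt.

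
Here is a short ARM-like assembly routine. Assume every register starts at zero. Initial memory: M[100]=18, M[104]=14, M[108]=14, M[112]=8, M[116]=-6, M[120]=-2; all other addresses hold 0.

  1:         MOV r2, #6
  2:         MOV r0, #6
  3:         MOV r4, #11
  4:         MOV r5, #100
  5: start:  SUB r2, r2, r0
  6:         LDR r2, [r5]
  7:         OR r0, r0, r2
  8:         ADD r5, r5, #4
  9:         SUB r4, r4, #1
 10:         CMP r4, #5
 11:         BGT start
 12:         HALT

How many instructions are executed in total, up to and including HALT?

47

MOV r2, #6 → r2=6
MOV r0, #6 → r0=6
MOV r4, #11 → r4=11
MOV r5, #100 → r5=100
SUB r2, r2, r0 → r2=6-6=0
LDR r2, [r5] → r2=M[100]=18
OR r0, r0, r2 → r0=6|18=22
ADD r5, r5, #4 → r5=100+4=104
SUB r4, r4, #1 → r4=11-1=10
CMP r4, #5  (cmp 10,5)
BGT start: taken
SUB r2, r2, r0 → r2=18-22=-4
LDR r2, [r5] → r2=M[104]=14
OR r0, r0, r2 → r0=22|14=30
ADD r5, r5, #4 → r5=104+4=108
SUB r4, r4, #1 → r4=10-1=9
CMP r4, #5  (cmp 9,5)
BGT start: taken
SUB r2, r2, r0 → r2=14-30=-16
LDR r2, [r5] → r2=M[108]=14
OR r0, r0, r2 → r0=30|14=30
ADD r5, r5, #4 → r5=108+4=112
SUB r4, r4, #1 → r4=9-1=8
CMP r4, #5  (cmp 8,5)
BGT start: taken
SUB r2, r2, r0 → r2=14-30=-16
LDR r2, [r5] → r2=M[112]=8
OR r0, r0, r2 → r0=30|8=30
ADD r5, r5, #4 → r5=112+4=116
SUB r4, r4, #1 → r4=8-1=7
CMP r4, #5  (cmp 7,5)
BGT start: taken
SUB r2, r2, r0 → r2=8-30=-22
LDR r2, [r5] → r2=M[116]=-6
OR r0, r0, r2 → r0=30|(-6)=-2
ADD r5, r5, #4 → r5=116+4=120
SUB r4, r4, #1 → r4=7-1=6
CMP r4, #5  (cmp 6,5)
BGT start: taken
SUB r2, r2, r0 → r2=(-6)-(-2)=-4
LDR r2, [r5] → r2=M[120]=-2
OR r0, r0, r2 → r0=(-2)|(-2)=-2
ADD r5, r5, #4 → r5=120+4=124
SUB r4, r4, #1 → r4=6-1=5
CMP r4, #5  (cmp 5,5)
BGT start: not taken
halt.
Total executed instructions: 47.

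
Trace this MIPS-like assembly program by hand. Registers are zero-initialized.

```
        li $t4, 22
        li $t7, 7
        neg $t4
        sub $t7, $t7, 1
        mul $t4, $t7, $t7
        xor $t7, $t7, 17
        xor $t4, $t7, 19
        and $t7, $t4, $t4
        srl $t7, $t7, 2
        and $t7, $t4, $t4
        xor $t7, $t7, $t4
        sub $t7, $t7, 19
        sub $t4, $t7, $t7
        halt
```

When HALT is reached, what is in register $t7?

-19

after li $t4, 22: $t4=22
after li $t7, 7: $t7=7
after neg $t4: $t4=-(22)=-22
after sub $t7, $t7, 1: $t7=7-1=6
after mul $t4, $t7, $t7: $t4=6*6=36
after xor $t7, $t7, 17: $t7=6^17=23
after xor $t4, $t7, 19: $t4=23^19=4
after and $t7, $t4, $t4: $t7=4&4=4
after srl $t7, $t7, 2: $t7=4>>2=1
after and $t7, $t4, $t4: $t7=4&4=4
after xor $t7, $t7, $t4: $t7=4^4=0
after sub $t7, $t7, 19: $t7=0-19=-19
after sub $t4, $t7, $t7: $t4=(-19)-(-19)=0
halt.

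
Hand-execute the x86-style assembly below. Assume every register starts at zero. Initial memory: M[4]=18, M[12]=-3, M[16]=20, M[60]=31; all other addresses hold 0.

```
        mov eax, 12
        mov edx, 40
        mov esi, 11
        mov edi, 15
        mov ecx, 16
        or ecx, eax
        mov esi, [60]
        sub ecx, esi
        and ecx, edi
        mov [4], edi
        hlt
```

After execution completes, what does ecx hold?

mov eax, 12 → eax=12
mov edx, 40 → edx=40
mov esi, 11 → esi=11
mov edi, 15 → edi=15
mov ecx, 16 → ecx=16
or ecx, eax → ecx=16|12=28
mov esi, [60] → esi=M[60]=31
sub ecx, esi → ecx=28-31=-3
and ecx, edi → ecx=(-3)&15=13
mov [4], edi → M[4]=15
halt.

13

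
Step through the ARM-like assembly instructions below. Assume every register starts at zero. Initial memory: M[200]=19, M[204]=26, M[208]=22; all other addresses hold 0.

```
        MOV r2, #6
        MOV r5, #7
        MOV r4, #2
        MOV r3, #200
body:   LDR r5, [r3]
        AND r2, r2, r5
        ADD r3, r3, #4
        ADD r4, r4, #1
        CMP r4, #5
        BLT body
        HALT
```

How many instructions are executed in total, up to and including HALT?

23

MOV r2, #6 → r2=6
MOV r5, #7 → r5=7
MOV r4, #2 → r4=2
MOV r3, #200 → r3=200
LDR r5, [r3] → r5=M[200]=19
AND r2, r2, r5 → r2=6&19=2
ADD r3, r3, #4 → r3=200+4=204
ADD r4, r4, #1 → r4=2+1=3
CMP r4, #5  (cmp 3,5)
BLT body: taken
LDR r5, [r3] → r5=M[204]=26
AND r2, r2, r5 → r2=2&26=2
ADD r3, r3, #4 → r3=204+4=208
ADD r4, r4, #1 → r4=3+1=4
CMP r4, #5  (cmp 4,5)
BLT body: taken
LDR r5, [r3] → r5=M[208]=22
AND r2, r2, r5 → r2=2&22=2
ADD r3, r3, #4 → r3=208+4=212
ADD r4, r4, #1 → r4=4+1=5
CMP r4, #5  (cmp 5,5)
BLT body: not taken
halt.
Total executed instructions: 23.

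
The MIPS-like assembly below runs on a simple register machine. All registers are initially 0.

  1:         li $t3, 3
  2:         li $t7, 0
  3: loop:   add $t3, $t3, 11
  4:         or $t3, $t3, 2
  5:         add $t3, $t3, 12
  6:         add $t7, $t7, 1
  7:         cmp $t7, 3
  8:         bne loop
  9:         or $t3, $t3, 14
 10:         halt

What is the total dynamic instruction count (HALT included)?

22

$t3=3
$t7=0
$t3=3+11=14
$t3=14|2=14
$t3=14+12=26
$t7=0+1=1
cmp $t7, 3  (cmp 1,3)
bne loop: taken
$t3=26+11=37
$t3=37|2=39
$t3=39+12=51
$t7=1+1=2
cmp $t7, 3  (cmp 2,3)
bne loop: taken
$t3=51+11=62
$t3=62|2=62
$t3=62+12=74
$t7=2+1=3
cmp $t7, 3  (cmp 3,3)
bne loop: not taken
$t3=74|14=78
halt.
Total executed instructions: 22.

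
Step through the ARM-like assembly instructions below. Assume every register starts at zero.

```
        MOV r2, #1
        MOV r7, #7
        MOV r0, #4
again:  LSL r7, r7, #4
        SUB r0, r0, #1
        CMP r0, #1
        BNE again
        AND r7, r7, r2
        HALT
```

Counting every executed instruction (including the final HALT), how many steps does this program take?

after MOV r2, #1: r2=1
after MOV r7, #7: r7=7
after MOV r0, #4: r0=4
after LSL r7, r7, #4: r7=7<<4=112
after SUB r0, r0, #1: r0=4-1=3
CMP r0, #1  (cmp 3,1)
BNE again: taken
after LSL r7, r7, #4: r7=112<<4=1792
after SUB r0, r0, #1: r0=3-1=2
CMP r0, #1  (cmp 2,1)
BNE again: taken
after LSL r7, r7, #4: r7=1792<<4=28672
after SUB r0, r0, #1: r0=2-1=1
CMP r0, #1  (cmp 1,1)
BNE again: not taken
after AND r7, r7, r2: r7=28672&1=0
halt.
Total executed instructions: 17.

17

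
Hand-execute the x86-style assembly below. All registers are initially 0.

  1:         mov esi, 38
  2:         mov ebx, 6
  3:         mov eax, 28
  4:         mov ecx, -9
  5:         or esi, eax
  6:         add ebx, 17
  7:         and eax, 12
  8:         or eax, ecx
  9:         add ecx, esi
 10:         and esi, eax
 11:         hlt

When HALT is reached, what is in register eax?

-1

after mov esi, 38: esi=38
after mov ebx, 6: ebx=6
after mov eax, 28: eax=28
after mov ecx, -9: ecx=-9
after or esi, eax: esi=38|28=62
after add ebx, 17: ebx=6+17=23
after and eax, 12: eax=28&12=12
after or eax, ecx: eax=12|(-9)=-1
after add ecx, esi: ecx=(-9)+62=53
after and esi, eax: esi=62&(-1)=62
halt.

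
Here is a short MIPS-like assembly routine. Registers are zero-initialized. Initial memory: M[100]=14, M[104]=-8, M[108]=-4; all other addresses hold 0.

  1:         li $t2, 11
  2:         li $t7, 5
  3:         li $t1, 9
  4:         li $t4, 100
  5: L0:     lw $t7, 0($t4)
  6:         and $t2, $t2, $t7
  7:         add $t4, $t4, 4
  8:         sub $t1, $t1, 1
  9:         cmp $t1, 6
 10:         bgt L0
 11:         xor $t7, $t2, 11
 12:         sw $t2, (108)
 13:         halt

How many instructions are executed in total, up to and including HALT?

li $t2, 11 → $t2=11
li $t7, 5 → $t7=5
li $t1, 9 → $t1=9
li $t4, 100 → $t4=100
lw $t7, 0($t4) → $t7=M[100]=14
and $t2, $t2, $t7 → $t2=11&14=10
add $t4, $t4, 4 → $t4=100+4=104
sub $t1, $t1, 1 → $t1=9-1=8
cmp $t1, 6  (cmp 8,6)
bgt L0: taken
lw $t7, 0($t4) → $t7=M[104]=-8
and $t2, $t2, $t7 → $t2=10&(-8)=8
add $t4, $t4, 4 → $t4=104+4=108
sub $t1, $t1, 1 → $t1=8-1=7
cmp $t1, 6  (cmp 7,6)
bgt L0: taken
lw $t7, 0($t4) → $t7=M[108]=-4
and $t2, $t2, $t7 → $t2=8&(-4)=8
add $t4, $t4, 4 → $t4=108+4=112
sub $t1, $t1, 1 → $t1=7-1=6
cmp $t1, 6  (cmp 6,6)
bgt L0: not taken
xor $t7, $t2, 11 → $t7=8^11=3
sw $t2, (108) → M[108]=8
halt.
Total executed instructions: 25.

25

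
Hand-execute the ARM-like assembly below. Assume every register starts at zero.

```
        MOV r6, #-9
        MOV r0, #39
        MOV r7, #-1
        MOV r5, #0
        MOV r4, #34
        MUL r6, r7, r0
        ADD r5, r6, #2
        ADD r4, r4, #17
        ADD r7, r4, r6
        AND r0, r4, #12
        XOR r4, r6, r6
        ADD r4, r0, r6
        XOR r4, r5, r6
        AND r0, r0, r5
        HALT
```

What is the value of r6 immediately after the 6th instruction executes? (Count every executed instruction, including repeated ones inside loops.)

-39

MOV r6, #-9 → r6=-9
MOV r0, #39 → r0=39
MOV r7, #-1 → r7=-1
MOV r5, #0 → r5=0
MOV r4, #34 → r4=34
MUL r6, r7, r0 → r6=(-1)*39=-39
After step 6: r6 = -39.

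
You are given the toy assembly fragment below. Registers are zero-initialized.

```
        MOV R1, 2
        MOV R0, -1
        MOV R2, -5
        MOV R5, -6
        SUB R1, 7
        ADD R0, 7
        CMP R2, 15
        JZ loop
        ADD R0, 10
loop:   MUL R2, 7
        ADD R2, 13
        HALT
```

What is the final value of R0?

16

MOV R1, 2 → R1=2
MOV R0, -1 → R0=-1
MOV R2, -5 → R2=-5
MOV R5, -6 → R5=-6
SUB R1, 7 → R1=2-7=-5
ADD R0, 7 → R0=(-1)+7=6
CMP R2, 15  (cmp -5,15)
JZ loop: not taken
ADD R0, 10 → R0=6+10=16
MUL R2, 7 → R2=(-5)*7=-35
ADD R2, 13 → R2=(-35)+13=-22
halt.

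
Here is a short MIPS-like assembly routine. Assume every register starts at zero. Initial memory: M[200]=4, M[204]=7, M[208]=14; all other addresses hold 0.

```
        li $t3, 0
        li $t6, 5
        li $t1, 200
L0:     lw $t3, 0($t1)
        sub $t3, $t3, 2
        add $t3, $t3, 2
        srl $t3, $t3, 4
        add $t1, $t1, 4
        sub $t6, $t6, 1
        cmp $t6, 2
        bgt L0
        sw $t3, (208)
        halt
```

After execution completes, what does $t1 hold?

li $t3, 0 → $t3=0
li $t6, 5 → $t6=5
li $t1, 200 → $t1=200
lw $t3, 0($t1) → $t3=M[200]=4
sub $t3, $t3, 2 → $t3=4-2=2
add $t3, $t3, 2 → $t3=2+2=4
srl $t3, $t3, 4 → $t3=4>>4=0
add $t1, $t1, 4 → $t1=200+4=204
sub $t6, $t6, 1 → $t6=5-1=4
cmp $t6, 2  (cmp 4,2)
bgt L0: taken
lw $t3, 0($t1) → $t3=M[204]=7
sub $t3, $t3, 2 → $t3=7-2=5
add $t3, $t3, 2 → $t3=5+2=7
srl $t3, $t3, 4 → $t3=7>>4=0
add $t1, $t1, 4 → $t1=204+4=208
sub $t6, $t6, 1 → $t6=4-1=3
cmp $t6, 2  (cmp 3,2)
bgt L0: taken
lw $t3, 0($t1) → $t3=M[208]=14
sub $t3, $t3, 2 → $t3=14-2=12
add $t3, $t3, 2 → $t3=12+2=14
srl $t3, $t3, 4 → $t3=14>>4=0
add $t1, $t1, 4 → $t1=208+4=212
sub $t6, $t6, 1 → $t6=3-1=2
cmp $t6, 2  (cmp 2,2)
bgt L0: not taken
sw $t3, (208) → M[208]=0
halt.

212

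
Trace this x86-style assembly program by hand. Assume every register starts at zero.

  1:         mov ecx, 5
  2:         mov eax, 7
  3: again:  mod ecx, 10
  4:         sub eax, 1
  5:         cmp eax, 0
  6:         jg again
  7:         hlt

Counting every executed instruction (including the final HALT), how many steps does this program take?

31

ecx=5
eax=7
ecx=5%10=5
eax=7-1=6
cmp eax, 0  (cmp 6,0)
jg again: taken
ecx=5%10=5
eax=6-1=5
cmp eax, 0  (cmp 5,0)
jg again: taken
ecx=5%10=5
eax=5-1=4
cmp eax, 0  (cmp 4,0)
jg again: taken
ecx=5%10=5
eax=4-1=3
cmp eax, 0  (cmp 3,0)
jg again: taken
ecx=5%10=5
eax=3-1=2
cmp eax, 0  (cmp 2,0)
jg again: taken
ecx=5%10=5
eax=2-1=1
cmp eax, 0  (cmp 1,0)
jg again: taken
ecx=5%10=5
eax=1-1=0
cmp eax, 0  (cmp 0,0)
jg again: not taken
halt.
Total executed instructions: 31.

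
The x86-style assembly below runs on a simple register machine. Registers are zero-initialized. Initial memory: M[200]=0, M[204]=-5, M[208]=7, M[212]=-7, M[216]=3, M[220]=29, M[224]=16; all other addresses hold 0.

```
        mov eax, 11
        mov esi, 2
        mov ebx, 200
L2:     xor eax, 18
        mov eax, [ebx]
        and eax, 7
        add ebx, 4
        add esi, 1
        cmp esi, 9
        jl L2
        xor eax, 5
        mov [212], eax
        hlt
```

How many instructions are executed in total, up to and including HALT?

eax=11
esi=2
ebx=200
eax=11^18=25
eax=M[200]=0
eax=0&7=0
ebx=200+4=204
esi=2+1=3
cmp esi, 9  (cmp 3,9)
jl L2: taken
eax=0^18=18
eax=M[204]=-5
eax=(-5)&7=3
ebx=204+4=208
esi=3+1=4
cmp esi, 9  (cmp 4,9)
jl L2: taken
eax=3^18=17
eax=M[208]=7
eax=7&7=7
ebx=208+4=212
esi=4+1=5
cmp esi, 9  (cmp 5,9)
jl L2: taken
eax=7^18=21
eax=M[212]=-7
eax=(-7)&7=1
ebx=212+4=216
esi=5+1=6
cmp esi, 9  (cmp 6,9)
jl L2: taken
eax=1^18=19
eax=M[216]=3
eax=3&7=3
ebx=216+4=220
esi=6+1=7
cmp esi, 9  (cmp 7,9)
jl L2: taken
eax=3^18=17
eax=M[220]=29
eax=29&7=5
ebx=220+4=224
esi=7+1=8
cmp esi, 9  (cmp 8,9)
jl L2: taken
eax=5^18=23
eax=M[224]=16
eax=16&7=0
ebx=224+4=228
esi=8+1=9
cmp esi, 9  (cmp 9,9)
jl L2: not taken
eax=0^5=5
mov [212], eax → M[212]=5
halt.
Total executed instructions: 55.

55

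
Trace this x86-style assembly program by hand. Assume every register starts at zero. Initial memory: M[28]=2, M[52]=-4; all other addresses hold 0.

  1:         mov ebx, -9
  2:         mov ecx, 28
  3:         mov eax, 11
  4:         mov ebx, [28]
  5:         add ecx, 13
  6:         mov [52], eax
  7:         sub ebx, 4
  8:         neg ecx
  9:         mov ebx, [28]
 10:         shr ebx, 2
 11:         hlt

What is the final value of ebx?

ebx=-9
ecx=28
eax=11
ebx=M[28]=2
ecx=28+13=41
mov [52], eax → M[52]=11
ebx=2-4=-2
ecx=-(41)=-41
ebx=M[28]=2
ebx=2>>2=0
halt.

0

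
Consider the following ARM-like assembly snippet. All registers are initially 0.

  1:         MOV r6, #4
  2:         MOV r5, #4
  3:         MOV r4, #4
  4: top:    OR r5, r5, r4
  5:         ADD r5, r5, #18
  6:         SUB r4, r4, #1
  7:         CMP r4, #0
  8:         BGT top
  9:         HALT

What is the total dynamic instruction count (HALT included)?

after MOV r6, #4: r6=4
after MOV r5, #4: r5=4
after MOV r4, #4: r4=4
after OR r5, r5, r4: r5=4|4=4
after ADD r5, r5, #18: r5=4+18=22
after SUB r4, r4, #1: r4=4-1=3
CMP r4, #0  (cmp 3,0)
BGT top: taken
after OR r5, r5, r4: r5=22|3=23
after ADD r5, r5, #18: r5=23+18=41
after SUB r4, r4, #1: r4=3-1=2
CMP r4, #0  (cmp 2,0)
BGT top: taken
after OR r5, r5, r4: r5=41|2=43
after ADD r5, r5, #18: r5=43+18=61
after SUB r4, r4, #1: r4=2-1=1
CMP r4, #0  (cmp 1,0)
BGT top: taken
after OR r5, r5, r4: r5=61|1=61
after ADD r5, r5, #18: r5=61+18=79
after SUB r4, r4, #1: r4=1-1=0
CMP r4, #0  (cmp 0,0)
BGT top: not taken
halt.
Total executed instructions: 24.

24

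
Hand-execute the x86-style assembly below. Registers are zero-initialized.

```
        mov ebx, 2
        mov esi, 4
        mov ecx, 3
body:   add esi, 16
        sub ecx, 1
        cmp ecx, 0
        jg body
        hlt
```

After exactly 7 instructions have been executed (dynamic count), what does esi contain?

mov ebx, 2 → ebx=2
mov esi, 4 → esi=4
mov ecx, 3 → ecx=3
add esi, 16 → esi=4+16=20
sub ecx, 1 → ecx=3-1=2
cmp ecx, 0  (cmp 2,0)
jg body: taken
After step 7: esi = 20.

20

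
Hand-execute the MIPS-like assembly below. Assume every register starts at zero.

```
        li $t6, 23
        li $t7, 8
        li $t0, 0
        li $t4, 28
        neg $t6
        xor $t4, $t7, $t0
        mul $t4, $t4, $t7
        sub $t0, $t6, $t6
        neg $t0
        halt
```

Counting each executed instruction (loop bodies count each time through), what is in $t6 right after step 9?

-23

$t6=23
$t7=8
$t0=0
$t4=28
$t6=-(23)=-23
$t4=8^0=8
$t4=8*8=64
$t0=(-23)-(-23)=0
$t0=-(0)=0
After step 9: $t6 = -23.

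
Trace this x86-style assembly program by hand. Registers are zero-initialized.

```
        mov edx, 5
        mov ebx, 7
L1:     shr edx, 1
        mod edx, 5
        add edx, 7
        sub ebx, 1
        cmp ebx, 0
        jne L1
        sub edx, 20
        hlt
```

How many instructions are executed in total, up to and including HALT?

edx=5
ebx=7
edx=5>>1=2
edx=2%5=2
edx=2+7=9
ebx=7-1=6
cmp ebx, 0  (cmp 6,0)
jne L1: taken
edx=9>>1=4
edx=4%5=4
edx=4+7=11
ebx=6-1=5
cmp ebx, 0  (cmp 5,0)
jne L1: taken
edx=11>>1=5
edx=5%5=0
edx=0+7=7
ebx=5-1=4
cmp ebx, 0  (cmp 4,0)
jne L1: taken
edx=7>>1=3
edx=3%5=3
edx=3+7=10
ebx=4-1=3
cmp ebx, 0  (cmp 3,0)
jne L1: taken
edx=10>>1=5
edx=5%5=0
edx=0+7=7
ebx=3-1=2
cmp ebx, 0  (cmp 2,0)
jne L1: taken
edx=7>>1=3
edx=3%5=3
edx=3+7=10
ebx=2-1=1
cmp ebx, 0  (cmp 1,0)
jne L1: taken
edx=10>>1=5
edx=5%5=0
edx=0+7=7
ebx=1-1=0
cmp ebx, 0  (cmp 0,0)
jne L1: not taken
edx=7-20=-13
halt.
Total executed instructions: 46.

46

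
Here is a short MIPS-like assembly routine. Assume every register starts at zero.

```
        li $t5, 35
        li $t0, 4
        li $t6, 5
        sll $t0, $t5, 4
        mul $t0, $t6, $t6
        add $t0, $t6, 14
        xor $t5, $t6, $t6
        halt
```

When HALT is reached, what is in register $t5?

0

$t5=35
$t0=4
$t6=5
$t0=35<<4=560
$t0=5*5=25
$t0=5+14=19
$t5=5^5=0
halt.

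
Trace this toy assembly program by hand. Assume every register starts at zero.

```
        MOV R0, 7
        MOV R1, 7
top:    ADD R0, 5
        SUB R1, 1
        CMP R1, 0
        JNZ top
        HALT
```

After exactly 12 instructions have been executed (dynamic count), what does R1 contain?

4

R0=7
R1=7
R0=7+5=12
R1=7-1=6
CMP R1, 0  (cmp 6,0)
JNZ top: taken
R0=12+5=17
R1=6-1=5
CMP R1, 0  (cmp 5,0)
JNZ top: taken
R0=17+5=22
R1=5-1=4
After step 12: R1 = 4.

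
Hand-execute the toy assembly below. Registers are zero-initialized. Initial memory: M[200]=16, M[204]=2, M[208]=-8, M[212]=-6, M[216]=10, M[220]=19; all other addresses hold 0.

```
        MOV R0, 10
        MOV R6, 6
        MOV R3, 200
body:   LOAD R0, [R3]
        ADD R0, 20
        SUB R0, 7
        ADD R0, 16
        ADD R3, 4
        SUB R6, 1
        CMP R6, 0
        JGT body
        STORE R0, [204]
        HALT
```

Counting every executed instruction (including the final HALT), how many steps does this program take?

after MOV R0, 10: R0=10
after MOV R6, 6: R6=6
after MOV R3, 200: R3=200
after LOAD R0, [R3]: R0=M[200]=16
after ADD R0, 20: R0=16+20=36
after SUB R0, 7: R0=36-7=29
after ADD R0, 16: R0=29+16=45
after ADD R3, 4: R3=200+4=204
after SUB R6, 1: R6=6-1=5
CMP R6, 0  (cmp 5,0)
JGT body: taken
after LOAD R0, [R3]: R0=M[204]=2
after ADD R0, 20: R0=2+20=22
after SUB R0, 7: R0=22-7=15
after ADD R0, 16: R0=15+16=31
after ADD R3, 4: R3=204+4=208
after SUB R6, 1: R6=5-1=4
CMP R6, 0  (cmp 4,0)
JGT body: taken
after LOAD R0, [R3]: R0=M[208]=-8
after ADD R0, 20: R0=(-8)+20=12
after SUB R0, 7: R0=12-7=5
after ADD R0, 16: R0=5+16=21
after ADD R3, 4: R3=208+4=212
after SUB R6, 1: R6=4-1=3
CMP R6, 0  (cmp 3,0)
JGT body: taken
after LOAD R0, [R3]: R0=M[212]=-6
after ADD R0, 20: R0=(-6)+20=14
after SUB R0, 7: R0=14-7=7
after ADD R0, 16: R0=7+16=23
after ADD R3, 4: R3=212+4=216
after SUB R6, 1: R6=3-1=2
CMP R6, 0  (cmp 2,0)
JGT body: taken
after LOAD R0, [R3]: R0=M[216]=10
after ADD R0, 20: R0=10+20=30
after SUB R0, 7: R0=30-7=23
after ADD R0, 16: R0=23+16=39
after ADD R3, 4: R3=216+4=220
after SUB R6, 1: R6=2-1=1
CMP R6, 0  (cmp 1,0)
JGT body: taken
after LOAD R0, [R3]: R0=M[220]=19
after ADD R0, 20: R0=19+20=39
after SUB R0, 7: R0=39-7=32
after ADD R0, 16: R0=32+16=48
after ADD R3, 4: R3=220+4=224
after SUB R6, 1: R6=1-1=0
CMP R6, 0  (cmp 0,0)
JGT body: not taken
STORE R0, [204] → M[204]=48
halt.
Total executed instructions: 53.

53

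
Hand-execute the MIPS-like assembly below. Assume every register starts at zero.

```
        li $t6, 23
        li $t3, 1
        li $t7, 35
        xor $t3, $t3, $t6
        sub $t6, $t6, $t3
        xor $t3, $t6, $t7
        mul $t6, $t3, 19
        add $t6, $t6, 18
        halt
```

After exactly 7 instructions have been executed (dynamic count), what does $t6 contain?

$t6=23
$t3=1
$t7=35
$t3=1^23=22
$t6=23-22=1
$t3=1^35=34
$t6=34*19=646
After step 7: $t6 = 646.

646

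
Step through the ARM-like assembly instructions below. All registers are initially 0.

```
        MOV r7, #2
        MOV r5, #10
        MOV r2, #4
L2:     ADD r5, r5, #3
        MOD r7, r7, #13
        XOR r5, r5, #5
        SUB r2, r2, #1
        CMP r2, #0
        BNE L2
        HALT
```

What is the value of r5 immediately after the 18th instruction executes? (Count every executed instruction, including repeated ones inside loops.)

20

r7=2
r5=10
r2=4
r5=10+3=13
r7=2%13=2
r5=13^5=8
r2=4-1=3
CMP r2, #0  (cmp 3,0)
BNE L2: taken
r5=8+3=11
r7=2%13=2
r5=11^5=14
r2=3-1=2
CMP r2, #0  (cmp 2,0)
BNE L2: taken
r5=14+3=17
r7=2%13=2
r5=17^5=20
After step 18: r5 = 20.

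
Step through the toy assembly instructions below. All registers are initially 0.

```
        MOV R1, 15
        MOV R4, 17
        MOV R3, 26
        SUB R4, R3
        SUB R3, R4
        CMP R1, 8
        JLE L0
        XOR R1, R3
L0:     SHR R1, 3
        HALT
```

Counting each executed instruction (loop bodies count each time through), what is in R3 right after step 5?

R1=15
R4=17
R3=26
R4=17-26=-9
R3=26-(-9)=35
After step 5: R3 = 35.

35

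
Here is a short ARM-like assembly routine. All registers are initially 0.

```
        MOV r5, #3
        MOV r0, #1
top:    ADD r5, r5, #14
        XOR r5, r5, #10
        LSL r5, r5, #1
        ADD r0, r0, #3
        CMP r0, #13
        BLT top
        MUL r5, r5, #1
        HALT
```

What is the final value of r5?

648

MOV r5, #3 → r5=3
MOV r0, #1 → r0=1
ADD r5, r5, #14 → r5=3+14=17
XOR r5, r5, #10 → r5=17^10=27
LSL r5, r5, #1 → r5=27<<1=54
ADD r0, r0, #3 → r0=1+3=4
CMP r0, #13  (cmp 4,13)
BLT top: taken
ADD r5, r5, #14 → r5=54+14=68
XOR r5, r5, #10 → r5=68^10=78
LSL r5, r5, #1 → r5=78<<1=156
ADD r0, r0, #3 → r0=4+3=7
CMP r0, #13  (cmp 7,13)
BLT top: taken
ADD r5, r5, #14 → r5=156+14=170
XOR r5, r5, #10 → r5=170^10=160
LSL r5, r5, #1 → r5=160<<1=320
ADD r0, r0, #3 → r0=7+3=10
CMP r0, #13  (cmp 10,13)
BLT top: taken
ADD r5, r5, #14 → r5=320+14=334
XOR r5, r5, #10 → r5=334^10=324
LSL r5, r5, #1 → r5=324<<1=648
ADD r0, r0, #3 → r0=10+3=13
CMP r0, #13  (cmp 13,13)
BLT top: not taken
MUL r5, r5, #1 → r5=648*1=648
halt.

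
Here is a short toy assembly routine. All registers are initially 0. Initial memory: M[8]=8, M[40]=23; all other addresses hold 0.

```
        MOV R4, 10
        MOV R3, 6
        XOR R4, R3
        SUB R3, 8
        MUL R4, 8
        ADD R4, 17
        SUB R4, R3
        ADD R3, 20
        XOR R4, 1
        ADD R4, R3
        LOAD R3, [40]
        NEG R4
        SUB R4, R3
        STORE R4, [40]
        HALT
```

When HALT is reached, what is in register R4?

-155

after MOV R4, 10: R4=10
after MOV R3, 6: R3=6
after XOR R4, R3: R4=10^6=12
after SUB R3, 8: R3=6-8=-2
after MUL R4, 8: R4=12*8=96
after ADD R4, 17: R4=96+17=113
after SUB R4, R3: R4=113-(-2)=115
after ADD R3, 20: R3=(-2)+20=18
after XOR R4, 1: R4=115^1=114
after ADD R4, R3: R4=114+18=132
after LOAD R3, [40]: R3=M[40]=23
after NEG R4: R4=-(132)=-132
after SUB R4, R3: R4=(-132)-23=-155
STORE R4, [40] → M[40]=-155
halt.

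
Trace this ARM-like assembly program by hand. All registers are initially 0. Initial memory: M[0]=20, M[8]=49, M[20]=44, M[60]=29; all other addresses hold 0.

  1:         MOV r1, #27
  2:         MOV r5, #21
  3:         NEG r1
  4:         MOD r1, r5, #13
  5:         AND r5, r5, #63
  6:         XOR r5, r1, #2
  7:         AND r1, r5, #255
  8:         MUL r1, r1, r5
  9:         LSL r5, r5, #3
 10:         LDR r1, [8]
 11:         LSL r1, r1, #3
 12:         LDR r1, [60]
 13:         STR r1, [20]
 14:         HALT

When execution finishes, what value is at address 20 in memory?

29

after MOV r1, #27: r1=27
after MOV r5, #21: r5=21
after NEG r1: r1=-(27)=-27
after MOD r1, r5, #13: r1=21%13=8
after AND r5, r5, #63: r5=21&63=21
after XOR r5, r1, #2: r5=8^2=10
after AND r1, r5, #255: r1=10&255=10
after MUL r1, r1, r5: r1=10*10=100
after LSL r5, r5, #3: r5=10<<3=80
after LDR r1, [8]: r1=M[8]=49
after LSL r1, r1, #3: r1=49<<3=392
after LDR r1, [60]: r1=M[60]=29
STR r1, [20] → M[20]=29
halt.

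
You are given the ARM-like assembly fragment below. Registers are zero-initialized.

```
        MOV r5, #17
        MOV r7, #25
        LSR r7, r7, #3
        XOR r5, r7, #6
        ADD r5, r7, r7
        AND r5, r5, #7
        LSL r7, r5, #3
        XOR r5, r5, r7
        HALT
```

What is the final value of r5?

54

MOV r5, #17 → r5=17
MOV r7, #25 → r7=25
LSR r7, r7, #3 → r7=25>>3=3
XOR r5, r7, #6 → r5=3^6=5
ADD r5, r7, r7 → r5=3+3=6
AND r5, r5, #7 → r5=6&7=6
LSL r7, r5, #3 → r7=6<<3=48
XOR r5, r5, r7 → r5=6^48=54
halt.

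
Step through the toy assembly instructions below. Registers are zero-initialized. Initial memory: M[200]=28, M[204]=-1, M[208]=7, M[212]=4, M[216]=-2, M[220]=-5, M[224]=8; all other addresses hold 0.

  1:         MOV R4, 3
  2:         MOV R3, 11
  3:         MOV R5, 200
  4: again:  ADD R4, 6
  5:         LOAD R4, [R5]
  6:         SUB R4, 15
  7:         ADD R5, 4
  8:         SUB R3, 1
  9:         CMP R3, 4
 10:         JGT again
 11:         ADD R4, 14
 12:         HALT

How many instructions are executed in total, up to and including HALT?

54

R4=3
R3=11
R5=200
R4=3+6=9
R4=M[200]=28
R4=28-15=13
R5=200+4=204
R3=11-1=10
CMP R3, 4  (cmp 10,4)
JGT again: taken
R4=13+6=19
R4=M[204]=-1
R4=(-1)-15=-16
R5=204+4=208
R3=10-1=9
CMP R3, 4  (cmp 9,4)
JGT again: taken
R4=(-16)+6=-10
R4=M[208]=7
R4=7-15=-8
R5=208+4=212
R3=9-1=8
CMP R3, 4  (cmp 8,4)
JGT again: taken
R4=(-8)+6=-2
R4=M[212]=4
R4=4-15=-11
R5=212+4=216
R3=8-1=7
CMP R3, 4  (cmp 7,4)
JGT again: taken
R4=(-11)+6=-5
R4=M[216]=-2
R4=(-2)-15=-17
R5=216+4=220
R3=7-1=6
CMP R3, 4  (cmp 6,4)
JGT again: taken
R4=(-17)+6=-11
R4=M[220]=-5
R4=(-5)-15=-20
R5=220+4=224
R3=6-1=5
CMP R3, 4  (cmp 5,4)
JGT again: taken
R4=(-20)+6=-14
R4=M[224]=8
R4=8-15=-7
R5=224+4=228
R3=5-1=4
CMP R3, 4  (cmp 4,4)
JGT again: not taken
R4=(-7)+14=7
halt.
Total executed instructions: 54.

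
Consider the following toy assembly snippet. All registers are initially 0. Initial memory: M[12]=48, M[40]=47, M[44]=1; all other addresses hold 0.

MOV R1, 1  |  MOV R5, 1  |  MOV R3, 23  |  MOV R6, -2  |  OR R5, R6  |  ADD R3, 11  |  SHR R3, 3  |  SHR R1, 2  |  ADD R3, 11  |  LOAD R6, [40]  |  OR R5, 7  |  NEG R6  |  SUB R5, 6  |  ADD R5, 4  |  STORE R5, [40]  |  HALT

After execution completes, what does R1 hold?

0

R1=1
R5=1
R3=23
R6=-2
R5=1|(-2)=-1
R3=23+11=34
R3=34>>3=4
R1=1>>2=0
R3=4+11=15
R6=M[40]=47
R5=(-1)|7=-1
R6=-(47)=-47
R5=(-1)-6=-7
R5=(-7)+4=-3
STORE R5, [40] → M[40]=-3
halt.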